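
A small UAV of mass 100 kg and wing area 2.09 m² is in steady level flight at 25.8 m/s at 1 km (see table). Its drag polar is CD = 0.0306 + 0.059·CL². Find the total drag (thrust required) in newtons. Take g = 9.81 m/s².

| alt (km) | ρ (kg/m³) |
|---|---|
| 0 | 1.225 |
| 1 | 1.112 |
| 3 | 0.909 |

At 1 km, from the table: ρ = 1.112 kg/m³.
In steady level flight, lift balances weight: W = mg = 100 × 9.81 = 981 N.
q = ½ρv² = ½ × 1.112 × 25.8² = 370.1 Pa.
CL = 2W/(ρv²S) = 2×981/(1.112×25.8²×2.09) = 1.268.
CD = 0.0306 + 0.059 × 1.268² = 0.1255.
D = q·S·CD = 370.1 × 2.09 × 0.1255 = 97.07 N

D = 97.1 N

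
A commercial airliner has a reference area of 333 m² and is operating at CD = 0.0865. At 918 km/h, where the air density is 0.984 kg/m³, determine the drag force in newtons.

Convert speed: v = 918 km/h ÷ 3.6 = 255 m/s.
D = ½ρv²S·CD = ½ × 0.984 × 255² × 333 × 0.0865 = 9.22×10^5 N ≈ 922 kN

D = 9.22×10^5 N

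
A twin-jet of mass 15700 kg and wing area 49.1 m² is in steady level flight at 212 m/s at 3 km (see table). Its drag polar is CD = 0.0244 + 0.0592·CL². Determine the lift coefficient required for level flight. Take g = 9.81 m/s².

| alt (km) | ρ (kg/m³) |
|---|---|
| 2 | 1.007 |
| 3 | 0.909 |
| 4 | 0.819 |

At 3 km, from the table: ρ = 0.909 kg/m³.
Level flight ⇒ L = W = m·g = 15700 × 9.81 = 1.5402×10^5 N.
q = ½ρv² = ½ × 0.909 × 212² = 20430 Pa.
CL = 2W/(ρv²S) = 2×1.5402×10^5/(0.909×212²×49.1) = 0.1536.

CL = 0.154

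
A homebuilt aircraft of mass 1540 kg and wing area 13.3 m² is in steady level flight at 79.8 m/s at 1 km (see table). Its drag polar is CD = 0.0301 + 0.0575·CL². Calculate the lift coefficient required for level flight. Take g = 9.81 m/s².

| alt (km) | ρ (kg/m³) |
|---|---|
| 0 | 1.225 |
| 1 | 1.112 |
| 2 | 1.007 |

CL = 0.321

At 1 km, from the table: ρ = 1.112 kg/m³.
In steady level flight, lift balances weight: W = mg = 1540 × 9.81 = 15107 N.
q = ½ρv² = ½ × 1.112 × 79.8² = 3541 Pa.
Required CL = L/(qS) = 15107/(3541·13.3) = 0.3208.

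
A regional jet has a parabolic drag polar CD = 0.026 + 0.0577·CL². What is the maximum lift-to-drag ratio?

(L/D)max = 12.9

For CD = CD0 + K·CL², (L/D)max occurs at CL* = √(CD0/K) and equals 1/(2√(K·CD0)).
(L/D)max = 1/(2√(0.0577 × 0.026)) = 1/(2 × 0.03873) = 12.9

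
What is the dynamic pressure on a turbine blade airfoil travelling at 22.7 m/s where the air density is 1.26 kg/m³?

q = ½ρv² = ½ × 1.26 × 22.7² = 325 Pa

q = 325 Pa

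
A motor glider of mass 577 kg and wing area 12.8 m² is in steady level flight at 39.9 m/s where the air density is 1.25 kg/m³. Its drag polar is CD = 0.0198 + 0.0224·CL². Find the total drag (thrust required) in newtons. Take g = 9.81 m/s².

Weight W = mg = 577 × 9.81 = 5660.4 N; in level flight L = W.
Dynamic pressure q = 0.5 × 1.25 × 39.9² = 995 Pa.
Required CL = L/(qS) = 5660.4/(995·12.8) = 0.4444.
CD = 0.0198 + 0.0224 × 0.4444² = 0.02422.
D = q·S·CD = 995 × 12.8 × 0.02422 = 308.5 N

D = 309 N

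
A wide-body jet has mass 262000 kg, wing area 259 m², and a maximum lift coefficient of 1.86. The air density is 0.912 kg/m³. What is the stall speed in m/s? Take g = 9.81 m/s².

Stall occurs when L = W at CL,max. W = mg = 262000 × 9.81 = 2.57×10^6 N.
V_stall = √(2W/(ρ·S·CL,max)) = √(2 × 2.57×10^6 / (0.912 × 259 × 1.86))
V_stall = √11700 = 108 m/s

V_stall = 108 m/s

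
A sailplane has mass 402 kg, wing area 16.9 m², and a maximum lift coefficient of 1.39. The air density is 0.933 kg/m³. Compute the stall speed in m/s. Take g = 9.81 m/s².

Stall occurs when L = W at CL,max. W = mg = 402 × 9.81 = 3944 N.
V_stall = √(2W/(ρ·S·CL,max)) = √(2 × 3944 / (0.933 × 16.9 × 1.39))
V_stall = √359.9 = 19 m/s

V_stall = 19 m/s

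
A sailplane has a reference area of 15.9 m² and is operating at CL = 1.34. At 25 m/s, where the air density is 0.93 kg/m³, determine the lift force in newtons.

L = 6190 N

L = ½ρv²S·CL = ½ × 0.93 × 25² × 15.9 × 1.34 = 6190 N ≈ 6.19 kN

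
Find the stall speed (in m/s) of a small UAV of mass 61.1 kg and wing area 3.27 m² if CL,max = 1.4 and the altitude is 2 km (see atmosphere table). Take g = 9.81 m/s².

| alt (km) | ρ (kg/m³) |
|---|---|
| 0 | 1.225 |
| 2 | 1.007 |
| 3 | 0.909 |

V_stall = 16.1 m/s

At 2 km, from the table: ρ = 1.007 kg/m³.
Stall occurs when L = W at CL,max. W = mg = 61.1 × 9.81 = 599.4 N.
V_stall = √(2W/(ρ·S·CL,max)) = √(2 × 599.4 / (1.007 × 3.27 × 1.4))
V_stall = √260 = 16.1 m/s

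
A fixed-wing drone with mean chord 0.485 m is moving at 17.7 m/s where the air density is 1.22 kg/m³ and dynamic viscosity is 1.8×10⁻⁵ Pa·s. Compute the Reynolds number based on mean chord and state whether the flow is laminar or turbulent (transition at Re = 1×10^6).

Re = 5.82×10^5 (laminar)

Re = ρ·v·c/μ = 1.22 × 17.7 × 0.485 / (1.8×10⁻⁵) = 5.82×10^5
Since 5.82×10^5 < 1×10^6, the flow is laminar.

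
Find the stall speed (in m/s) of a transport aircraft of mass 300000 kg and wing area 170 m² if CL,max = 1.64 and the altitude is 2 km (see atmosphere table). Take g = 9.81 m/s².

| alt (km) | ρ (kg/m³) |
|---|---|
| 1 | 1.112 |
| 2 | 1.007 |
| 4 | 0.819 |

V_stall = 145 m/s

At 2 km, from the table: ρ = 1.007 kg/m³.
Stall occurs when L = W at CL,max. W = mg = 300000 × 9.81 = 2.943×10^6 N.
From L = ½ρV²S·CL,max = W: V_stall = √(2W/(ρSCL,max)) = √(2·2.943×10^6/(1.007·170·1.64))
V_stall = √20970 = 145 m/s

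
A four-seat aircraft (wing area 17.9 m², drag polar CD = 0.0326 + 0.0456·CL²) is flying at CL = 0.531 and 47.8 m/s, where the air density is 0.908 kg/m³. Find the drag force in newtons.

CD = 0.0326 + 0.0456 × 0.531² = 0.04546
D = ½ρv²S·CD = ½ × 0.908 × 47.8² × 17.9 × 0.04546 = 844 N

D = 844 N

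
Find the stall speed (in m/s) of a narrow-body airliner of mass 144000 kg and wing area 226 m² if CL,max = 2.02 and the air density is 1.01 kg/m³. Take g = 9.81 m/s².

Stall occurs when L = W at CL,max. W = mg = 144000 × 9.81 = 1.413×10^6 N.
V_stall = √(2W/(ρ·S·CL,max)) = √(2 × 1.413×10^6 / (1.01 × 226 × 2.02))
V_stall = √6127 = 78.3 m/s

V_stall = 78.3 m/s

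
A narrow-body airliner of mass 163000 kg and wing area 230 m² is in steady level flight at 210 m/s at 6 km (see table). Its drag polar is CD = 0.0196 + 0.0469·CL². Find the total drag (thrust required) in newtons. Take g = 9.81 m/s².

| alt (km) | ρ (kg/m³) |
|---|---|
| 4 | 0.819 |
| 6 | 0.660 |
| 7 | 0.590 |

At 6 km, from the table: ρ = 0.660 kg/m³.
Weight W = mg = 163000 × 9.81 = 1.599×10^6 N; in level flight L = W.
Dynamic pressure q = 0.5 × 0.66 × 210² = 14550 Pa.
CL = 2W/(ρv²S) = 2×1.599×10^6/(0.66×210²×230) = 0.4777.
CD = 0.0196 + 0.0469 × 0.4777² = 0.0303.
D = q·S·CD = 14550 × 230 × 0.0303 = 1.014×10^5 N

D = 1.01×10^5 N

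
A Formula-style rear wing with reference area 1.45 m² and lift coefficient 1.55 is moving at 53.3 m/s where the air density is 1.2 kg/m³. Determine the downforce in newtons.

L = 3830 N

Dynamic pressure q = ½ρv² = ½ × 1.2 × 53.3² = 1705 Pa.
L = q·S·CL = 1705 × 1.45 × 1.55 = 3830 N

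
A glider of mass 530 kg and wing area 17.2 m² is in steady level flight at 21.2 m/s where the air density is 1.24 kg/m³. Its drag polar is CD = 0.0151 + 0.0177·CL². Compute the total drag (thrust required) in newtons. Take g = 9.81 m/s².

Level flight ⇒ L = W = m·g = 530 × 9.81 = 5199.3 N.
Dynamic pressure q = 0.5 × 1.24 × 21.2² = 278.7 Pa.
CL = 2W/(ρv²S) = 2×5199.3/(1.24×21.2²×17.2) = 1.085.
CD = 0.0151 + 0.0177 × 1.085² = 0.03593.
D = q·S·CD = 278.7 × 17.2 × 0.03593 = 172.2 N

D = 172 N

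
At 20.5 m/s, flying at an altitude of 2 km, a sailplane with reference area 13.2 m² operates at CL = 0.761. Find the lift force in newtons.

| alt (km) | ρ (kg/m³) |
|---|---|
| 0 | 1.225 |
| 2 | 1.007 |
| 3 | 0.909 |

At 2 km, from the table: ρ = 1.007 kg/m³.
Dynamic pressure q = ½ρv² = ½ × 1.007 × 20.5² = 211.6 Pa.
L = q·S·CL = 211.6 × 13.2 × 0.761 = 2130 N

L = 2130 N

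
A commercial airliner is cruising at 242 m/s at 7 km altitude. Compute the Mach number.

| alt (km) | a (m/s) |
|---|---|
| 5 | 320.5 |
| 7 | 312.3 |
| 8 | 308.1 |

M = 0.775

At 7 km, from the table: a = 312.3 m/s.
M = v/a = 242 / 312.3 = 0.775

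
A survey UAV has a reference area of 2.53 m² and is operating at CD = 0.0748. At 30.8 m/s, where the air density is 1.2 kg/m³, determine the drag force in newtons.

Dynamic pressure q = ½ρv² = ½ × 1.2 × 30.8² = 569.2 Pa.
D = q·S·CD = 569.2 × 2.53 × 0.0748 = 108 N

D = 108 N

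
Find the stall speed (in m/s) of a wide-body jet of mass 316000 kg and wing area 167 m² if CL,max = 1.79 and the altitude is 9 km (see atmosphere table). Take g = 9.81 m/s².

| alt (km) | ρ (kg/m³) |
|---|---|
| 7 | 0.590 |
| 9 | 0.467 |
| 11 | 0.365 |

At 9 km, from the table: ρ = 0.467 kg/m³.
At stall, lift equals weight: L = W = m·g = 316000 × 9.81 = 3.1×10^6 N.
From L = ½ρV²S·CL,max = W: V_stall = √(2W/(ρSCL,max)) = √(2·3.1×10^6/(0.467·167·1.79))
V_stall = √44410 = 211 m/s

V_stall = 211 m/s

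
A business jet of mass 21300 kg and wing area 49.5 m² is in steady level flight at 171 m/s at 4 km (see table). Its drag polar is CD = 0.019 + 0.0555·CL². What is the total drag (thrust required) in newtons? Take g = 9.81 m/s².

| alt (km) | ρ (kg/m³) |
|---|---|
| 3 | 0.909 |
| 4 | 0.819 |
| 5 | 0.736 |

D = 15300 N

At 4 km, from the table: ρ = 0.819 kg/m³.
Weight W = mg = 21300 × 9.81 = 2.0895×10^5 N; in level flight L = W.
q = ½ρv² = ½ × 0.819 × 171² = 11970 Pa.
CL = W/(q·S) = 2.0895×10^5 / (11970 × 49.5) = 0.3525.
CD = 0.019 + 0.0555 × 0.3525² = 0.0259.
D = q·S·CD = 11970 × 49.5 × 0.0259 = 15350 N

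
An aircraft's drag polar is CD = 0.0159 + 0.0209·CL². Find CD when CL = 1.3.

CD = 0.0512

CD = 0.0159 + 0.0209 × 1.3² = 0.0159 + 0.03532 = 0.0512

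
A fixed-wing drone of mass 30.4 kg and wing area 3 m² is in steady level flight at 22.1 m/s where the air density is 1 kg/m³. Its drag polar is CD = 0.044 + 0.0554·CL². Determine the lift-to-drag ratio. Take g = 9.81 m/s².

Level flight ⇒ L = W = m·g = 30.4 × 9.81 = 298.22 N.
Dynamic pressure q = 0.5 × 1 × 22.1² = 244.2 Pa.
Required CL = L/(qS) = 298.22/(244.2·3) = 0.4071.
CD = 0.044 + 0.0554 × 0.4071² = 0.05318.
L/D = CL/CD = 0.4071 / 0.05318 = 7.65

L/D = 7.65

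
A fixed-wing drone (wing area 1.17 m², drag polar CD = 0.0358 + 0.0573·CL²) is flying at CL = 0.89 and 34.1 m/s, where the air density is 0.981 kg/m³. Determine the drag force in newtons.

CD = 0.0358 + 0.0573 × 0.89² = 0.08119
D = ½ρv²S·CD = ½ × 0.981 × 34.1² × 1.17 × 0.08119 = 54.2 N

D = 54.2 N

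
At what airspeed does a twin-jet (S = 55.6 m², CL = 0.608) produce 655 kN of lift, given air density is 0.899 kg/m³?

L = ½ρv²S·CL ⇒ v = √(2L/(ρ·S·CL))
v = √(2 × 6.55×10^5 / (0.899 × 55.6 × 0.608)) = √43110 = 208 m/s

v = 208 m/s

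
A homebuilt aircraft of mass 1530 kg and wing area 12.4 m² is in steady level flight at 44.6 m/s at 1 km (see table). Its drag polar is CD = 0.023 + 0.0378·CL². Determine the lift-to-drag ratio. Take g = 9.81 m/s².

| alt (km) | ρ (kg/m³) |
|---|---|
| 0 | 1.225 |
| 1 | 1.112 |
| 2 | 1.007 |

L/D = 16

At 1 km, from the table: ρ = 1.112 kg/m³.
Level flight ⇒ L = W = m·g = 1530 × 9.81 = 15009 N.
q = ½ρv² = ½ × 1.112 × 44.6² = 1106 Pa.
CL = 2W/(ρv²S) = 2×15009/(1.112×44.6²×12.4) = 1.094.
CD = 0.023 + 0.0378 × 1.094² = 0.06828.
L/D = CL/CD = 1.094 / 0.06828 = 16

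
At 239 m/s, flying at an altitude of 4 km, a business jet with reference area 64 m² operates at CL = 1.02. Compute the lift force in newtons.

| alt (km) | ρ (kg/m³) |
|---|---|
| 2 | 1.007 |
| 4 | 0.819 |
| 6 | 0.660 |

At 4 km, from the table: ρ = 0.819 kg/m³.
L = ½ρv²S·CL = ½ × 0.819 × 239² × 64 × 1.02 = 1.53×10^6 N ≈ 1530 kN

L = 1.53×10^6 N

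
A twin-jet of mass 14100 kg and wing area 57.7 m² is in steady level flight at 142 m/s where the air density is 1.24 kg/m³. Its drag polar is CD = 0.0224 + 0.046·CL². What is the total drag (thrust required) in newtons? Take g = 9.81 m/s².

Level flight ⇒ L = W = m·g = 14100 × 9.81 = 1.3832×10^5 N.
q = ½ρv² = ½ × 1.24 × 142² = 12500 Pa.
CL = W/(q·S) = 1.3832×10^5 / (12500 × 57.7) = 0.1918.
CD = 0.0224 + 0.046 × 0.1918² = 0.02409.
D = q·S·CD = 12500 × 57.7 × 0.02409 = 17380 N

D = 17400 N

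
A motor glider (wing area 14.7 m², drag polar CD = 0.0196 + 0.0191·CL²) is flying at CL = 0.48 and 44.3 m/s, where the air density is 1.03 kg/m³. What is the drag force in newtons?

CD = 0.0196 + 0.0191 × 0.48² = 0.024
D = ½ρv²S·CD = ½ × 1.03 × 44.3² × 14.7 × 0.024 = 357 N

D = 357 N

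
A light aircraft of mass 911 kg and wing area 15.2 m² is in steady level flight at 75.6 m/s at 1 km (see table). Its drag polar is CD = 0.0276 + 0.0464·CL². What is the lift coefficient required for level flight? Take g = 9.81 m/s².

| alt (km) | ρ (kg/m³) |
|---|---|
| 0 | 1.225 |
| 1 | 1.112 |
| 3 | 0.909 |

CL = 0.185

At 1 km, from the table: ρ = 1.112 kg/m³.
Level flight ⇒ L = W = m·g = 911 × 9.81 = 8936.9 N.
Dynamic pressure q = 0.5 × 1.112 × 75.6² = 3178 Pa.
Required CL = L/(qS) = 8936.9/(3178·15.2) = 0.185.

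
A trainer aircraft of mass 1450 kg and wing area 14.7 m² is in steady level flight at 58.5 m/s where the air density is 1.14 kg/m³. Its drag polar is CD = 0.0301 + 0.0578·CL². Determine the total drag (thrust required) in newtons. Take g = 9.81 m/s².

D = 1270 N

Level flight ⇒ L = W = m·g = 1450 × 9.81 = 14224 N.
q = ½ρv² = ½ × 1.14 × 58.5² = 1951 Pa.
Required CL = L/(qS) = 14224/(1951·14.7) = 0.4961.
CD = 0.0301 + 0.0578 × 0.4961² = 0.04432.
D = q·S·CD = 1951 × 14.7 × 0.04432 = 1271 N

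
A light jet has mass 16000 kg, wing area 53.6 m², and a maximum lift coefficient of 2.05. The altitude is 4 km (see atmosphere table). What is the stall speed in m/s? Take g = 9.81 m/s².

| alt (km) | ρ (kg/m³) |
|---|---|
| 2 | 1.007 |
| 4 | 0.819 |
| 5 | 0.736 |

V_stall = 59.1 m/s

At 4 km, from the table: ρ = 0.819 kg/m³.
Weight W = mg = 16000 × 9.81 = 1.57×10^5 N.
From L = ½ρV²S·CL,max = W: V_stall = √(2W/(ρSCL,max)) = √(2·1.57×10^5/(0.819·53.6·2.05))
V_stall = √3488 = 59.1 m/s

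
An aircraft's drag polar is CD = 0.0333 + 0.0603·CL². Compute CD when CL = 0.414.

CD = 0.0436

CD = 0.0333 + 0.0603 × 0.414² = 0.0333 + 0.01034 = 0.0436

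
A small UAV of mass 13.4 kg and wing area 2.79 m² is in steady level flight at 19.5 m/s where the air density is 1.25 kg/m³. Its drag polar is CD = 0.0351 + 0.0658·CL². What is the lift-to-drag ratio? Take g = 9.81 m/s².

L/D = 5.26

In steady level flight, lift balances weight: W = mg = 13.4 × 9.81 = 131.45 N.
Dynamic pressure q = 0.5 × 1.25 × 19.5² = 237.7 Pa.
CL = W/(q·S) = 131.45 / (237.7 × 2.79) = 0.1983.
CD = 0.0351 + 0.0658 × 0.1983² = 0.03769.
L/D = CL/CD = 0.1983 / 0.03769 = 5.26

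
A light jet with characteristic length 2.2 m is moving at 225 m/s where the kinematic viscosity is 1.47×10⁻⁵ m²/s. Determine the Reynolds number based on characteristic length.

Re = v·c/ν = 225 × 2.2 / (1.47×10⁻⁵) = 3.37×10^7

Re = 3.37×10^7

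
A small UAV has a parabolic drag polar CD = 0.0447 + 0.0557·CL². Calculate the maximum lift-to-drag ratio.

(L/D)max = 10

For CD = CD0 + K·CL², (L/D)max occurs at CL* = √(CD0/K) and equals 1/(2√(K·CD0)).
(L/D)max = 1/(2√(0.0557 × 0.0447)) = 1/(2 × 0.0499) = 10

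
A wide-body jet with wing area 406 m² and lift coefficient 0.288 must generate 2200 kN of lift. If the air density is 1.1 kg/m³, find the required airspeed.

L = ½ρv²S·CL ⇒ v = √(2L/(ρ·S·CL))
v = √(2 × 2.2×10^6 / (1.1 × 406 × 0.288)) = √34210 = 185 m/s

v = 185 m/s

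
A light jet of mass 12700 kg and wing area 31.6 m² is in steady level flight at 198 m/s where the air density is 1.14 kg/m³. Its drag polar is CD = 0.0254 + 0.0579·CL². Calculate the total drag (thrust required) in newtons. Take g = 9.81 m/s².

In steady level flight, lift balances weight: W = mg = 12700 × 9.81 = 1.2459×10^5 N.
Dynamic pressure q = 0.5 × 1.14 × 198² = 22350 Pa.
CL = W/(q·S) = 1.2459×10^5 / (22350 × 31.6) = 0.1764.
CD = 0.0254 + 0.0579 × 0.1764² = 0.0272.
D = q·S·CD = 22350 × 31.6 × 0.0272 = 19210 N

D = 19200 N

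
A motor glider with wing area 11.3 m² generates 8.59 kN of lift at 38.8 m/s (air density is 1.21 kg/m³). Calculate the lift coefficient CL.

From L = ½ρv²S·CL, rearranging gives CL = 2L/(ρv²S).
CL = 2 × 8590 / (1.21 × 38.8² × 11.3) = 0.835

CL = 0.835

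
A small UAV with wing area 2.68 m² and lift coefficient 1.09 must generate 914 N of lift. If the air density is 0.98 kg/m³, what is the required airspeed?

L = ½ρv²S·CL ⇒ v = √(2L/(ρ·S·CL))
v = √(2 × 914 / (0.98 × 2.68 × 1.09)) = √638.5 = 25.3 m/s

v = 25.3 m/s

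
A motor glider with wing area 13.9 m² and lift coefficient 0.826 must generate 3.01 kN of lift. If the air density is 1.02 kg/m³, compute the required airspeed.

v = 22.7 m/s

L = ½ρv²S·CL ⇒ v = √(2L/(ρ·S·CL))
v = √(2 × 3010 / (1.02 × 13.9 × 0.826)) = √514 = 22.7 m/s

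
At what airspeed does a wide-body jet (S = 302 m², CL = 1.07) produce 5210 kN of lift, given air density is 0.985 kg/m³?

v = 181 m/s

L = ½ρv²S·CL ⇒ v = √(2L/(ρ·S·CL))
v = √(2 × 5.21×10^6 / (0.985 × 302 × 1.07)) = √32740 = 181 m/s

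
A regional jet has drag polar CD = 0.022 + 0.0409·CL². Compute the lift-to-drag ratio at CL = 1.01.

CD = 0.022 + 0.0409 × 1.01² = 0.06372
L/D = CL/CD = 1.01 / 0.06372 = 15.9

L/D = 15.9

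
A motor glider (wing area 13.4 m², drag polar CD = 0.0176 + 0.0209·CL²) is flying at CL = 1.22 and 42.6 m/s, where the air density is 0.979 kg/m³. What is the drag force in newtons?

D = 580 N

CD = 0.0176 + 0.0209 × 1.22² = 0.04871
D = ½ρv²S·CD = ½ × 0.979 × 42.6² × 13.4 × 0.04871 = 580 N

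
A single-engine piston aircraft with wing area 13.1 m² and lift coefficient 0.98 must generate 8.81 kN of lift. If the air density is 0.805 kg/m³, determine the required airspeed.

L = ½ρv²S·CL ⇒ v = √(2L/(ρ·S·CL))
v = √(2 × 8810 / (0.805 × 13.1 × 0.98)) = √1705 = 41.3 m/s

v = 41.3 m/s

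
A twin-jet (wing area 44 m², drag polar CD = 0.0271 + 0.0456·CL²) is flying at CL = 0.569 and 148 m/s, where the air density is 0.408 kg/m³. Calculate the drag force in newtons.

CD = 0.0271 + 0.0456 × 0.569² = 0.04186
D = ½ρv²S·CD = ½ × 0.408 × 148² × 44 × 0.04186 = 8230 N

D = 8230 N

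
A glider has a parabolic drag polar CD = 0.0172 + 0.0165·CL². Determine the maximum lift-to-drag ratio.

For CD = CD0 + K·CL², (L/D)max occurs at CL* = √(CD0/K) and equals 1/(2√(K·CD0)).
(L/D)max = 1/(2√(0.0165 × 0.0172)) = 1/(2 × 0.01685) = 29.7

(L/D)max = 29.7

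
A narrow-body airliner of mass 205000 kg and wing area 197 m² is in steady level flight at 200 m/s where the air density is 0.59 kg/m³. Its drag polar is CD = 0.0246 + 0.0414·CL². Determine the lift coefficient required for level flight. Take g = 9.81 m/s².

CL = 0.865

In steady level flight, lift balances weight: W = mg = 205000 × 9.81 = 2.011×10^6 N.
Dynamic pressure q = 0.5 × 0.59 × 200² = 11800 Pa.
CL = W/(q·S) = 2.011×10^6 / (11800 × 197) = 0.8651.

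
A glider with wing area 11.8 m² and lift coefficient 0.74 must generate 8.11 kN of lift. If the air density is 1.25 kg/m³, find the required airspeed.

L = ½ρv²S·CL ⇒ v = √(2L/(ρ·S·CL))
v = √(2 × 8110 / (1.25 × 11.8 × 0.74)) = √1486 = 38.5 m/s

v = 38.5 m/s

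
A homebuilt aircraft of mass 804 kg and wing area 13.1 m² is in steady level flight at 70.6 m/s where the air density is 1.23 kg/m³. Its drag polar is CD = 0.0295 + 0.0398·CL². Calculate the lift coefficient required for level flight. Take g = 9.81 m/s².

CL = 0.196

In steady level flight, lift balances weight: W = mg = 804 × 9.81 = 7887.2 N.
q = ½ρv² = ½ × 1.23 × 70.6² = 3065 Pa.
Required CL = L/(qS) = 7887.2/(3065·13.1) = 0.1964.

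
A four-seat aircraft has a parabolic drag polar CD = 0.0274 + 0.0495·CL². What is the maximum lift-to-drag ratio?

For CD = CD0 + K·CL², (L/D)max occurs at CL* = √(CD0/K) and equals 1/(2√(K·CD0)).
(L/D)max = 1/(2√(0.0495 × 0.0274)) = 1/(2 × 0.03683) = 13.6

(L/D)max = 13.6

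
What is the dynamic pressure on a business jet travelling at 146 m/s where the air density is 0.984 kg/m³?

q = ½ρv² = ½ × 0.984 × 146² = 10500 Pa

q = 10500 Pa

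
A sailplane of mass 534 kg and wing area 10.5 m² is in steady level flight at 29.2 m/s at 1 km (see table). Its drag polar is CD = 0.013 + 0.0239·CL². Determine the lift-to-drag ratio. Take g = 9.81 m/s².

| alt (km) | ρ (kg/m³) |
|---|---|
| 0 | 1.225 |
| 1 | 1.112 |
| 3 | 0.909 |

At 1 km, from the table: ρ = 1.112 kg/m³.
Weight W = mg = 534 × 9.81 = 5238.5 N; in level flight L = W.
Dynamic pressure q = 0.5 × 1.112 × 29.2² = 474.1 Pa.
CL = W/(q·S) = 5238.5 / (474.1 × 10.5) = 1.052.
CD = 0.013 + 0.0239 × 1.052² = 0.03947.
L/D = CL/CD = 1.052 / 0.03947 = 26.7

L/D = 26.7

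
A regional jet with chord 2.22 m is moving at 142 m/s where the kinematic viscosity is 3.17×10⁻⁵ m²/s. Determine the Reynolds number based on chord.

Re = v·c/ν = 142 × 2.22 / (3.17×10⁻⁵) = 9.94×10^6

Re = 9.94×10^6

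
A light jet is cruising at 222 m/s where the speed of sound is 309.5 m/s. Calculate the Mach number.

M = v/a = 222 / 309.5 = 0.717

M = 0.717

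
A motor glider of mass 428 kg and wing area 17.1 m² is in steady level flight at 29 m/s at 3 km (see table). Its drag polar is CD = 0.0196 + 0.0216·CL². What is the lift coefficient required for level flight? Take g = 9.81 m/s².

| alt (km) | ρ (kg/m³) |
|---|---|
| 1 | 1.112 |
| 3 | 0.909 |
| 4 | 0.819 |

CL = 0.642

At 3 km, from the table: ρ = 0.909 kg/m³.
Weight W = mg = 428 × 9.81 = 4198.7 N; in level flight L = W.
q = ½ρv² = ½ × 0.909 × 29² = 382.2 Pa.
Required CL = L/(qS) = 4198.7/(382.2·17.1) = 0.6424.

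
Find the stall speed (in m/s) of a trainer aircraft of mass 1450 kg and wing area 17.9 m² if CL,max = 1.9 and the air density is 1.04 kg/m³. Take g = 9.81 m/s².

V_stall = 28.4 m/s

At stall, lift equals weight: L = W = m·g = 1450 × 9.81 = 14220 N.
From L = ½ρV²S·CL,max = W: V_stall = √(2W/(ρSCL,max)) = √(2·14220/(1.04·17.9·1.9))
V_stall = √804.3 = 28.4 m/s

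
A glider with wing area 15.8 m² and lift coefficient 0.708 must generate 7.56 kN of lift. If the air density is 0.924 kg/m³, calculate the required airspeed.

L = ½ρv²S·CL ⇒ v = √(2L/(ρ·S·CL))
v = √(2 × 7560 / (0.924 × 15.8 × 0.708)) = √1463 = 38.2 m/s

v = 38.2 m/s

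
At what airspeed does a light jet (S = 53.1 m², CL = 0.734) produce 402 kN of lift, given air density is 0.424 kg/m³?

v = 221 m/s

L = ½ρv²S·CL ⇒ v = √(2L/(ρ·S·CL))
v = √(2 × 4.02×10^5 / (0.424 × 53.1 × 0.734)) = √48650 = 221 m/s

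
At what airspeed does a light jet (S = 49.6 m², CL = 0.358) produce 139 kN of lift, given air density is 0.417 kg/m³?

v = 194 m/s

L = ½ρv²S·CL ⇒ v = √(2L/(ρ·S·CL))
v = √(2 × 1.39×10^5 / (0.417 × 49.6 × 0.358)) = √37540 = 194 m/s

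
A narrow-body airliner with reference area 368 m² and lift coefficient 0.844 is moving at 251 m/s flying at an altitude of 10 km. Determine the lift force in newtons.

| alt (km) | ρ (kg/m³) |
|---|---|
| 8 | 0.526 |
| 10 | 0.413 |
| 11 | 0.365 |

At 10 km, from the table: ρ = 0.413 kg/m³.
L = ½ρv²S·CL = ½ × 0.413 × 251² × 368 × 0.844 = 4.04×10^6 N ≈ 4040 kN

L = 4.04×10^6 N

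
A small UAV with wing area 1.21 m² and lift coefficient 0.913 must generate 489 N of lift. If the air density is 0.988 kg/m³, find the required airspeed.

L = ½ρv²S·CL ⇒ v = √(2L/(ρ·S·CL))
v = √(2 × 489 / (0.988 × 1.21 × 0.913)) = √896 = 29.9 m/s

v = 29.9 m/s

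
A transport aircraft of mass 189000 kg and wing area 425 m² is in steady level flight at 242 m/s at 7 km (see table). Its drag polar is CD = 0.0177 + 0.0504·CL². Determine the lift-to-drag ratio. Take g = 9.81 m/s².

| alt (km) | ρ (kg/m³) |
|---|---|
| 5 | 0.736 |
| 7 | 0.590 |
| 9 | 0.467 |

At 7 km, from the table: ρ = 0.590 kg/m³.
In steady level flight, lift balances weight: W = mg = 189000 × 9.81 = 1.8541×10^6 N.
q = ½ρv² = ½ × 0.59 × 242² = 17280 Pa.
Required CL = L/(qS) = 1.8541×10^6/(17280·425) = 0.2525.
CD = 0.0177 + 0.0504 × 0.2525² = 0.02091.
L/D = CL/CD = 0.2525 / 0.02091 = 12.1

L/D = 12.1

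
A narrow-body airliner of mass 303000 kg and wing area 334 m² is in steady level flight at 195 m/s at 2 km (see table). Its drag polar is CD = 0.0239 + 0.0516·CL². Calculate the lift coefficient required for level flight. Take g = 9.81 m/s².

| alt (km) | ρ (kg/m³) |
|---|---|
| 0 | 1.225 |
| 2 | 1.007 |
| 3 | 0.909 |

CL = 0.465

At 2 km, from the table: ρ = 1.007 kg/m³.
In steady level flight, lift balances weight: W = mg = 303000 × 9.81 = 2.9724×10^6 N.
Dynamic pressure q = 0.5 × 1.007 × 195² = 19150 Pa.
Required CL = L/(qS) = 2.9724×10^6/(19150·334) = 0.4648.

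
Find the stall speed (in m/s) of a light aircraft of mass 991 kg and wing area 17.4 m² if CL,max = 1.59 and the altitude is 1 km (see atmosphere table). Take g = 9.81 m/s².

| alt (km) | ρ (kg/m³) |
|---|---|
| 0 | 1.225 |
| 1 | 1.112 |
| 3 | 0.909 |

At 1 km, from the table: ρ = 1.112 kg/m³.
At stall, lift equals weight: L = W = m·g = 991 × 9.81 = 9722 N.
From L = ½ρV²S·CL,max = W: V_stall = √(2W/(ρSCL,max)) = √(2·9722/(1.112·17.4·1.59))
V_stall = √632 = 25.1 m/s

V_stall = 25.1 m/s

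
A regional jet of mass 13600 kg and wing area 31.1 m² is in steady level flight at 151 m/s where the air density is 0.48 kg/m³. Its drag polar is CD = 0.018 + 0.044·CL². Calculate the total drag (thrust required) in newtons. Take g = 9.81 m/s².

D = 7670 N

Level flight ⇒ L = W = m·g = 13600 × 9.81 = 1.3342×10^5 N.
Dynamic pressure q = 0.5 × 0.48 × 151² = 5472 Pa.
CL = W/(q·S) = 1.3342×10^5 / (5472 × 31.1) = 0.7839.
CD = 0.018 + 0.044 × 0.7839² = 0.04504.
D = q·S·CD = 5472 × 31.1 × 0.04504 = 7665 N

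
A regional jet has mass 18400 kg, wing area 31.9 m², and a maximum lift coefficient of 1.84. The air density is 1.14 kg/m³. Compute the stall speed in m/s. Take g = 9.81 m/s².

Stall occurs when L = W at CL,max. W = mg = 18400 × 9.81 = 1.805×10^5 N.
V_stall = √(2W/(ρ·S·CL,max)) = √(2 × 1.805×10^5 / (1.14 × 31.9 × 1.84))
V_stall = √5395 = 73.5 m/s

V_stall = 73.5 m/s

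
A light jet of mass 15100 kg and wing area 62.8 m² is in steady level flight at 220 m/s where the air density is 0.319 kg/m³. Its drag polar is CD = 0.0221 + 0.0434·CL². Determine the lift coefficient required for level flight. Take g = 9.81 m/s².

CL = 0.306

In steady level flight, lift balances weight: W = mg = 15100 × 9.81 = 1.4813×10^5 N.
Dynamic pressure q = 0.5 × 0.319 × 220² = 7720 Pa.
CL = 2W/(ρv²S) = 2×1.4813×10^5/(0.319×220²×62.8) = 0.3055.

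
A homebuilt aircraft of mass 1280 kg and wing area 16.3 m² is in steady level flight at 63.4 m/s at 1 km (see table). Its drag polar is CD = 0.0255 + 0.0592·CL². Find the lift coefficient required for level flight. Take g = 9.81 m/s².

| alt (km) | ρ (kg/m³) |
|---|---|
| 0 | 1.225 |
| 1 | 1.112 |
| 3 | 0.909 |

CL = 0.345

At 1 km, from the table: ρ = 1.112 kg/m³.
Level flight ⇒ L = W = m·g = 1280 × 9.81 = 12557 N.
q = ½ρv² = ½ × 1.112 × 63.4² = 2235 Pa.
CL = W/(q·S) = 12557 / (2235 × 16.3) = 0.3447.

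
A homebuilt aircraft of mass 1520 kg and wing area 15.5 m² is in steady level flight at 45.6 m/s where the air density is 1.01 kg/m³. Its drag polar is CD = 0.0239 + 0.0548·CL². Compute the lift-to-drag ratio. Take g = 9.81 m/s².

L/D = 13.1

In steady level flight, lift balances weight: W = mg = 1520 × 9.81 = 14911 N.
Dynamic pressure q = 0.5 × 1.01 × 45.6² = 1050 Pa.
CL = W/(q·S) = 14911 / (1050 × 15.5) = 0.9161.
CD = 0.0239 + 0.0548 × 0.9161² = 0.06989.
L/D = CL/CD = 0.9161 / 0.06989 = 13.1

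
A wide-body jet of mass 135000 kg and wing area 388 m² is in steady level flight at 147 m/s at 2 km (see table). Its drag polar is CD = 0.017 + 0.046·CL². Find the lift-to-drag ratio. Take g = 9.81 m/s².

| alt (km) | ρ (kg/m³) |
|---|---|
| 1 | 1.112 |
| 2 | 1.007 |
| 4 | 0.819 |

L/D = 14.6

At 2 km, from the table: ρ = 1.007 kg/m³.
In steady level flight, lift balances weight: W = mg = 135000 × 9.81 = 1.3244×10^6 N.
Dynamic pressure q = 0.5 × 1.007 × 147² = 10880 Pa.
CL = W/(q·S) = 1.3244×10^6 / (10880 × 388) = 0.3137.
CD = 0.017 + 0.046 × 0.3137² = 0.02153.
L/D = CL/CD = 0.3137 / 0.02153 = 14.6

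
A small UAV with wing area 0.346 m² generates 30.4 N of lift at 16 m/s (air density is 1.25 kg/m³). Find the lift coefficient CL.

From L = ½ρv²S·CL, rearranging gives CL = 2L/(ρv²S).
CL = 2 × 30.4 / (1.25 × 16² × 0.346) = 0.549

CL = 0.549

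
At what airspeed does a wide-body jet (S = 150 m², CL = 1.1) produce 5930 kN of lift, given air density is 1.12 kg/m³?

v = 253 m/s

L = ½ρv²S·CL ⇒ v = √(2L/(ρ·S·CL))
v = √(2 × 5.93×10^6 / (1.12 × 150 × 1.1)) = √64180 = 253 m/s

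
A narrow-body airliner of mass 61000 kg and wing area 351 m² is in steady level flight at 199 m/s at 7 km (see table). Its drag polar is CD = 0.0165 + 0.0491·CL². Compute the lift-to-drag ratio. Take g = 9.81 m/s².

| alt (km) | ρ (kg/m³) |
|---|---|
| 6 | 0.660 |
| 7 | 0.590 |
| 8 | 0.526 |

L/D = 8.32

At 7 km, from the table: ρ = 0.590 kg/m³.
Level flight ⇒ L = W = m·g = 61000 × 9.81 = 5.9841×10^5 N.
q = ½ρv² = ½ × 0.59 × 199² = 11680 Pa.
Required CL = L/(qS) = 5.9841×10^5/(11680·351) = 0.1459.
CD = 0.0165 + 0.0491 × 0.1459² = 0.01755.
L/D = CL/CD = 0.1459 / 0.01755 = 8.32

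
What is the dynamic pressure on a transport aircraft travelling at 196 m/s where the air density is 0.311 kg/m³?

q = 5970 Pa

q = ½ρv² = ½ × 0.311 × 196² = 5970 Pa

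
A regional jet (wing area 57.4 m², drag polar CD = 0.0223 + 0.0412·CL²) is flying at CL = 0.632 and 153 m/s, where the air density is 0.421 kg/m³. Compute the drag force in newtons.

D = 11000 N

CD = 0.0223 + 0.0412 × 0.632² = 0.03876
D = ½ρv²S·CD = ½ × 0.421 × 153² × 57.4 × 0.03876 = 11000 N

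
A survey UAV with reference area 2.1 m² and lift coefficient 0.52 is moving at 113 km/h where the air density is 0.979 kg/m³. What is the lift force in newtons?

Convert speed: v = 113 km/h ÷ 3.6 = 31.39 m/s.
Dynamic pressure q = ½ρv² = ½ × 0.979 × 31.39² = 482.3 Pa.
L = q·S·CL = 482.3 × 2.1 × 0.52 = 527 N

L = 527 N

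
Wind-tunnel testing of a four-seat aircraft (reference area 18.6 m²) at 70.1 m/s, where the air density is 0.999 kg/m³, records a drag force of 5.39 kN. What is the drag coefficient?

From D = ½ρv²S·CD, rearranging gives CD = 2D/(ρv²S).
CD = 2 × 5390 / (0.999 × 70.1² × 18.6) = 0.118

CD = 0.118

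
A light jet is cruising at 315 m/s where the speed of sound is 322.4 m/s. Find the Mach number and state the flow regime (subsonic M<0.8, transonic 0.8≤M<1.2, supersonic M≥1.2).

M = v/a = 315 / 322.4 = 0.977
M = 0.977 → transonic.

M = 0.977 (transonic)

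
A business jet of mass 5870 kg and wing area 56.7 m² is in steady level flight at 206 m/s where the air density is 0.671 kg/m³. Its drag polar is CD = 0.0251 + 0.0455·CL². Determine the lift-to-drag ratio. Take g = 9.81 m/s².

L/D = 2.82

In steady level flight, lift balances weight: W = mg = 5870 × 9.81 = 57585 N.
Dynamic pressure q = 0.5 × 0.671 × 206² = 14240 Pa.
CL = W/(q·S) = 57585 / (14240 × 56.7) = 0.07133.
CD = 0.0251 + 0.0455 × 0.07133² = 0.02533.
L/D = CL/CD = 0.07133 / 0.02533 = 2.82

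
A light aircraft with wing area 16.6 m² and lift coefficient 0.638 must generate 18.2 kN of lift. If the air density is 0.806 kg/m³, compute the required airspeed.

L = ½ρv²S·CL ⇒ v = √(2L/(ρ·S·CL))
v = √(2 × 18200 / (0.806 × 16.6 × 0.638)) = √4264 = 65.3 m/s

v = 65.3 m/s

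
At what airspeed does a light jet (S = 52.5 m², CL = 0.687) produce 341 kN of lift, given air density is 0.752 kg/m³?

L = ½ρv²S·CL ⇒ v = √(2L/(ρ·S·CL))
v = √(2 × 3.41×10^5 / (0.752 × 52.5 × 0.687)) = √25140 = 159 m/s

v = 159 m/s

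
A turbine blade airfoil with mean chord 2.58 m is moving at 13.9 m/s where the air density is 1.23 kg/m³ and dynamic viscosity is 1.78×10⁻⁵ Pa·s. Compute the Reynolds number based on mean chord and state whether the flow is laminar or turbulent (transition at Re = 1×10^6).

Re = ρ·v·c/μ = 1.23 × 13.9 × 2.58 / (1.78×10⁻⁵) = 2.48×10^6
Since 2.48×10^6 > 1×10^6, the flow is turbulent.

Re = 2.48×10^6 (turbulent)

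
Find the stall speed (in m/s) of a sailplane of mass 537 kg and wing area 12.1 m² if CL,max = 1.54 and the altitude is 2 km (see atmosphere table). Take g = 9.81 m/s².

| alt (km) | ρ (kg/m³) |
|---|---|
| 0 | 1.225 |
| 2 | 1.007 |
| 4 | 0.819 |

V_stall = 23.7 m/s

At 2 km, from the table: ρ = 1.007 kg/m³.
Stall occurs when L = W at CL,max. W = mg = 537 × 9.81 = 5268 N.
From L = ½ρV²S·CL,max = W: V_stall = √(2W/(ρSCL,max)) = √(2·5268/(1.007·12.1·1.54))
V_stall = √561.5 = 23.7 m/s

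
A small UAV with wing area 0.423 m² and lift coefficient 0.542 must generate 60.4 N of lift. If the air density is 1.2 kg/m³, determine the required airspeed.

L = ½ρv²S·CL ⇒ v = √(2L/(ρ·S·CL))
v = √(2 × 60.4 / (1.2 × 0.423 × 0.542)) = √439.1 = 21 m/s

v = 21 m/s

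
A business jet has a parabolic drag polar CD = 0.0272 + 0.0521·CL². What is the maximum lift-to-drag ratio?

For CD = CD0 + K·CL², (L/D)max occurs at CL* = √(CD0/K) and equals 1/(2√(K·CD0)).
(L/D)max = 1/(2√(0.0521 × 0.0272)) = 1/(2 × 0.03764) = 13.3

(L/D)max = 13.3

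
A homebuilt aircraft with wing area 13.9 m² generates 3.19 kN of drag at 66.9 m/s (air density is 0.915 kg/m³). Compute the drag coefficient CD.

CD = 0.112

From D = ½ρv²S·CD, rearranging gives CD = 2D/(ρv²S).
CD = 2 × 3190 / (0.915 × 66.9² × 13.9) = 0.112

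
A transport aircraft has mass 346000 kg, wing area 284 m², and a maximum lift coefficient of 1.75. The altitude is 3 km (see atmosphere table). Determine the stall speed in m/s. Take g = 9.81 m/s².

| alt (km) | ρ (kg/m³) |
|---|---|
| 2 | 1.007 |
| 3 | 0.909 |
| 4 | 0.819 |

V_stall = 123 m/s

At 3 km, from the table: ρ = 0.909 kg/m³.
Stall occurs when L = W at CL,max. W = mg = 346000 × 9.81 = 3.394×10^6 N.
From L = ½ρV²S·CL,max = W: V_stall = √(2W/(ρSCL,max)) = √(2·3.394×10^6/(0.909·284·1.75))
V_stall = √15030 = 123 m/s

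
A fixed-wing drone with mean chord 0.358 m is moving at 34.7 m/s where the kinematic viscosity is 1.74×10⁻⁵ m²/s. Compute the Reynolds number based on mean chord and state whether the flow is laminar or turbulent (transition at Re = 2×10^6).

Re = 7.14×10^5 (laminar)

Re = v·c/ν = 34.7 × 0.358 / (1.74×10⁻⁵) = 7.14×10^5
Since 7.14×10^5 < 2×10^6, the flow is laminar.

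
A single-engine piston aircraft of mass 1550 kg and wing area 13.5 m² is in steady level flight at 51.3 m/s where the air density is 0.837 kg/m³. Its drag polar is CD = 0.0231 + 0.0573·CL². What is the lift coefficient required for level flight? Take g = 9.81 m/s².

In steady level flight, lift balances weight: W = mg = 1550 × 9.81 = 15206 N.
Dynamic pressure q = 0.5 × 0.837 × 51.3² = 1101 Pa.
CL = 2W/(ρv²S) = 2×15206/(0.837×51.3²×13.5) = 1.023.

CL = 1.02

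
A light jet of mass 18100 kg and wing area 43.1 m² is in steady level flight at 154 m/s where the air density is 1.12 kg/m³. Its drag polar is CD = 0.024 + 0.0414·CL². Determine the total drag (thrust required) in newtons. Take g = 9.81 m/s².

D = 16000 N

Level flight ⇒ L = W = m·g = 18100 × 9.81 = 1.7756×10^5 N.
q = ½ρv² = ½ × 1.12 × 154² = 13280 Pa.
Required CL = L/(qS) = 1.7756×10^5/(13280·43.1) = 0.3102.
CD = 0.024 + 0.0414 × 0.3102² = 0.02798.
D = q·S·CD = 13280 × 43.1 × 0.02798 = 16020 N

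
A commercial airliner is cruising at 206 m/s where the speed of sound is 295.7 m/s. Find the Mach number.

M = v/a = 206 / 295.7 = 0.697

M = 0.697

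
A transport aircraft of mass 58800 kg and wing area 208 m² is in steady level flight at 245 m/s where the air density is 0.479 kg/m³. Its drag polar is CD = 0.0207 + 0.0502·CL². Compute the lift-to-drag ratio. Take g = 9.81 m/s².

L/D = 8.55

Level flight ⇒ L = W = m·g = 58800 × 9.81 = 5.7683×10^5 N.
Dynamic pressure q = 0.5 × 0.479 × 245² = 14380 Pa.
CL = W/(q·S) = 5.7683×10^5 / (14380 × 208) = 0.1929.
CD = 0.0207 + 0.0502 × 0.1929² = 0.02257.
L/D = CL/CD = 0.1929 / 0.02257 = 8.55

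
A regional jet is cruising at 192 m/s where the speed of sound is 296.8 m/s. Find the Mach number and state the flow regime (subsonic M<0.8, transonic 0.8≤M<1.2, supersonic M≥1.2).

M = v/a = 192 / 296.8 = 0.647
M = 0.647 → subsonic.

M = 0.647 (subsonic)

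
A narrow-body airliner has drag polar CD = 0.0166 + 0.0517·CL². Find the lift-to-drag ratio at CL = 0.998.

L/D = 14.7

CD = 0.0166 + 0.0517 × 0.998² = 0.06809
L/D = CL/CD = 0.998 / 0.06809 = 14.7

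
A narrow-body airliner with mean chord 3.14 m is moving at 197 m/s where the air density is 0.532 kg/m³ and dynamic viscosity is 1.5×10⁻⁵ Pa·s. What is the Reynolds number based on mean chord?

Re = 2.19×10^7

Re = ρ·v·c/μ = 0.532 × 197 × 3.14 / (1.5×10⁻⁵) = 2.19×10^7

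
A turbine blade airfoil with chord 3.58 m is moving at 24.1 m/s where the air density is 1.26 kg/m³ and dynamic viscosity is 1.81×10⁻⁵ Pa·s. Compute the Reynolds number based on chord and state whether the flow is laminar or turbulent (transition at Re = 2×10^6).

Re = ρ·v·c/μ = 1.26 × 24.1 × 3.58 / (1.81×10⁻⁵) = 6.01×10^6
Since 6.01×10^6 > 2×10^6, the flow is turbulent.

Re = 6.01×10^6 (turbulent)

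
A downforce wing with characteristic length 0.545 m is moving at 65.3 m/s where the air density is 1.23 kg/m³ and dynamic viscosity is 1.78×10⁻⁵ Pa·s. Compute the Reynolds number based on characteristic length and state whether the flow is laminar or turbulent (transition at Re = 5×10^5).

Re = ρ·v·c/μ = 1.23 × 65.3 × 0.545 / (1.78×10⁻⁵) = 2.46×10^6
Since 2.46×10^6 > 5×10^5, the flow is turbulent.

Re = 2.46×10^6 (turbulent)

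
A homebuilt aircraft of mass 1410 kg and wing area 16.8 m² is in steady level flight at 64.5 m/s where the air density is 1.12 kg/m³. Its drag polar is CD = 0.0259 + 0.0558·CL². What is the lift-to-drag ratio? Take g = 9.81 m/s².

Weight W = mg = 1410 × 9.81 = 13832 N; in level flight L = W.
Dynamic pressure q = 0.5 × 1.12 × 64.5² = 2330 Pa.
CL = W/(q·S) = 13832 / (2330 × 16.8) = 0.3534.
CD = 0.0259 + 0.0558 × 0.3534² = 0.03287.
L/D = CL/CD = 0.3534 / 0.03287 = 10.8

L/D = 10.8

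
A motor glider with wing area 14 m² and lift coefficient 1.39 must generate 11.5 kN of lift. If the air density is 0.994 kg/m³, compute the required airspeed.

v = 34.5 m/s

L = ½ρv²S·CL ⇒ v = √(2L/(ρ·S·CL))
v = √(2 × 11500 / (0.994 × 14 × 1.39)) = √1189 = 34.5 m/s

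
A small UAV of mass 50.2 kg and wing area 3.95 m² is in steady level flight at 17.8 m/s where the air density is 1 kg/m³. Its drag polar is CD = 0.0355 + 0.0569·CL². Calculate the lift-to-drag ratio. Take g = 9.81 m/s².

Level flight ⇒ L = W = m·g = 50.2 × 9.81 = 492.46 N.
q = ½ρv² = ½ × 1 × 17.8² = 158.4 Pa.
CL = W/(q·S) = 492.46 / (158.4 × 3.95) = 0.787.
CD = 0.0355 + 0.0569 × 0.787² = 0.07074.
L/D = CL/CD = 0.787 / 0.07074 = 11.1

L/D = 11.1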